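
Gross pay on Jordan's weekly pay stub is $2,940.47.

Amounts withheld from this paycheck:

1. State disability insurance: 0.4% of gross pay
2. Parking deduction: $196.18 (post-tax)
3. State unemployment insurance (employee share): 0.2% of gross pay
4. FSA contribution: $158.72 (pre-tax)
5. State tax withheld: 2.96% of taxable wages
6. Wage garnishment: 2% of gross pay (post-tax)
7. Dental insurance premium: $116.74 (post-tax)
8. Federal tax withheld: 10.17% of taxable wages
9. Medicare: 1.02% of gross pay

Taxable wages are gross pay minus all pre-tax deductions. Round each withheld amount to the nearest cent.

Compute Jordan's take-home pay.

$1,997.15

FSA contribution: $158.72
Taxable wages = $2,940.47 − $158.72 = $2,781.75
Federal tax withheld: $2,781.75 × 0.1017 = $282.90
State tax withheld: $2,781.75 × 0.0296 = $82.34
State unemployment insurance (employee share): $2,940.47 × 0.002 = $5.88
Medicare: $2,940.47 × 0.0102 = $29.99
State disability insurance: $2,940.47 × 0.004 = $11.76
Dental insurance premium: $116.74
Wage garnishment: $2,940.47 × 0.02 = $58.81
Parking deduction: $196.18
Total deductions = $158.72 + $282.90 + $82.34 + $5.88 + $29.99 + $11.76 + $116.74 + $58.81 + $196.18 = $943.32
Net pay = $2,940.47 − $943.32 = $1,997.15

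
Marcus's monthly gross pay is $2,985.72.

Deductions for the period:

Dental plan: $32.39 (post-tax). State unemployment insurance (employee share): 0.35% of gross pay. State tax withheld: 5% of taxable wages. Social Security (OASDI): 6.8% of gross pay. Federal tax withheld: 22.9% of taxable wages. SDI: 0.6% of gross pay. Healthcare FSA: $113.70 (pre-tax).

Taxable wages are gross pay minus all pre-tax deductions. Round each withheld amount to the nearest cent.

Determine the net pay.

$1,806.95

Healthcare FSA: $113.70
Taxable wages = $2,985.72 − $113.70 = $2,872.02
Federal tax withheld: $2,872.02 × 0.229 = $657.69
State tax withheld: $2,872.02 × 0.05 = $143.60
State unemployment insurance (employee share): $2,985.72 × 0.0035 = $10.45
Social Security (OASDI): $2,985.72 × 0.068 = $203.03
SDI: $2,985.72 × 0.006 = $17.91
Dental plan: $32.39
Total deductions = $113.70 + $657.69 + $143.60 + $10.45 + $203.03 + $17.91 + $32.39 = $1,178.77
Net pay = $2,985.72 − $1,178.77 = $1,806.95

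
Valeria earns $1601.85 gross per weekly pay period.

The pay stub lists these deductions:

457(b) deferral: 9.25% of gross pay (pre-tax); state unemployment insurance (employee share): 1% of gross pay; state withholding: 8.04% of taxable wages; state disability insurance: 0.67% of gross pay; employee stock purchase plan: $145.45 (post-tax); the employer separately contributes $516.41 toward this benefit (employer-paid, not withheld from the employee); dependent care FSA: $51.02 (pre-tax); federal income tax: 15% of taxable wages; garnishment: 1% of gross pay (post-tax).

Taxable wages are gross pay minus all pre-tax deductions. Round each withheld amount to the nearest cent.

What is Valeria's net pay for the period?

457(b) deferral: $1601.85 × 0.0925 = $148.17
Dependent care FSA: $51.02
Pre-tax total = $148.17 + $51.02 = $199.19
Taxable wages = $1601.85 − $199.19 = $1402.66
State withholding: $1402.66 × 0.0804 = $112.77
Federal income tax: $1402.66 × 0.15 = $210.40
State disability insurance: $1601.85 × 0.0067 = $10.73
State unemployment insurance (employee share): $1601.85 × 0.01 = $16.02
Garnishment: $1601.85 × 0.01 = $16.02
Employee stock purchase plan: $145.45
(Employer's $516.41 toward employee stock purchase plan is not withheld from the employee.)
Total deductions = $148.17 + $51.02 + $112.77 + $210.40 + $10.73 + $16.02 + $16.02 + $145.45 = $710.58
Net pay = $1601.85 − $710.58 = $891.27

$891.27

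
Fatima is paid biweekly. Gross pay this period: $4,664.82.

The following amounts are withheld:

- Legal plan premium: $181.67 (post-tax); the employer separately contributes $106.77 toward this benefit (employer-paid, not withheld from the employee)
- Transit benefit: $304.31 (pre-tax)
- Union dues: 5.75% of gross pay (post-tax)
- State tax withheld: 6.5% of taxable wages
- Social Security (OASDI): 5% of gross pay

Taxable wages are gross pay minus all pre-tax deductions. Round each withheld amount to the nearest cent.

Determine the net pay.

$3,393.94

Transit benefit: $304.31
Taxable wages = $4,664.82 − $304.31 = $4,360.51
State tax withheld: $4,360.51 × 0.065 = $283.43
Social Security (OASDI): $4,664.82 × 0.05 = $233.24
Union dues: $4,664.82 × 0.0575 = $268.23
Legal plan premium: $181.67
(Employer's $106.77 toward legal plan premium is not withheld from the employee.)
Total deductions = $304.31 + $283.43 + $233.24 + $268.23 + $181.67 = $1,270.88
Net pay = $4,664.82 − $1,270.88 = $3,393.94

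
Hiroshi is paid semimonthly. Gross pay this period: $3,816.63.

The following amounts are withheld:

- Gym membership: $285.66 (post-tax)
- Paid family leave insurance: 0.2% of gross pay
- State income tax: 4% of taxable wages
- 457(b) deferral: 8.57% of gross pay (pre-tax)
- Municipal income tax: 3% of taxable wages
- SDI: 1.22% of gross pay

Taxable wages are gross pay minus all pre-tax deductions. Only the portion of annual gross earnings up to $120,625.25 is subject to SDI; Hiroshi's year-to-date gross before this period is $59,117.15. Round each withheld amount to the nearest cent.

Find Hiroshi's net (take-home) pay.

$2,905.42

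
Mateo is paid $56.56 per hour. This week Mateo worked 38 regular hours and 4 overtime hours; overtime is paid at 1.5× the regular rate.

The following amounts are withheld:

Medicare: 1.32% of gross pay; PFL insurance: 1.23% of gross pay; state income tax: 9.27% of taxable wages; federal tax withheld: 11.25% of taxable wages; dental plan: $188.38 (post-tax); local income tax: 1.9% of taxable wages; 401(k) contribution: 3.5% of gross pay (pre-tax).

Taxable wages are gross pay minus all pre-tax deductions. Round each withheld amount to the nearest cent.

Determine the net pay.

$1611.28

Regular pay: 38 × $56.56 = $2149.28
Overtime pay: 4 × $56.56 × 1.5 = $339.36
Gross pay = $2149.28 + $339.36 = $2488.64
401(k) contribution: $2488.64 × 0.035 = $87.10
Taxable wages = $2488.64 − $87.10 = $2401.54
State income tax: $2401.54 × 0.0927 = $222.62
Local income tax: $2401.54 × 0.019 = $45.63
Federal tax withheld: $2401.54 × 0.1125 = $270.17
PFL insurance: $2488.64 × 0.0123 = $30.61
Medicare: $2488.64 × 0.0132 = $32.85
Dental plan: $188.38
Total deductions = $87.10 + $222.62 + $45.63 + $270.17 + $30.61 + $32.85 + $188.38 = $877.36
Net pay = $2488.64 − $877.36 = $1611.28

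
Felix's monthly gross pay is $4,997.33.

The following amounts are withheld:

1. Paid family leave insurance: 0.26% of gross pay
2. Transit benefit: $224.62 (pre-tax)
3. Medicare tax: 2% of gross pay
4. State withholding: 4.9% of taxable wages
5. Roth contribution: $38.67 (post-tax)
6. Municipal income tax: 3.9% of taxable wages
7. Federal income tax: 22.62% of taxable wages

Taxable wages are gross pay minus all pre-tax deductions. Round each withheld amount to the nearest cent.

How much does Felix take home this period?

$3,121.51

Transit benefit: $224.62
Taxable wages = $4,997.33 − $224.62 = $4,772.71
Federal income tax: $4,772.71 × 0.2262 = $1,079.59
State withholding: $4,772.71 × 0.049 = $233.86
Municipal income tax: $4,772.71 × 0.039 = $186.14
Paid family leave insurance: $4,997.33 × 0.0026 = $12.99
Medicare tax: $4,997.33 × 0.02 = $99.95
Roth contribution: $38.67
Total deductions = $224.62 + $1,079.59 + $233.86 + $186.14 + $12.99 + $99.95 + $38.67 = $1,875.82
Net pay = $4,997.33 − $1,875.82 = $3,121.51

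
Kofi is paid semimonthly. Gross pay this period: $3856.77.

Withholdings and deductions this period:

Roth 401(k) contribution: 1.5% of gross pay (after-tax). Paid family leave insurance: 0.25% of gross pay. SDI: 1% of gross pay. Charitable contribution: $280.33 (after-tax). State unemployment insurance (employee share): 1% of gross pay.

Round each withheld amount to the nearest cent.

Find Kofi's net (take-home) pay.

State unemployment insurance (employee share): $3856.77 × 0.01 = $38.57
SDI: $3856.77 × 0.01 = $38.57
Paid family leave insurance: $3856.77 × 0.0025 = $9.64
Roth 401(k) contribution: $3856.77 × 0.015 = $57.85
Charitable contribution: $280.33
Total deductions = $38.57 + $38.57 + $9.64 + $57.85 + $280.33 = $424.96
Net pay = $3856.77 − $424.96 = $3431.81

$3431.81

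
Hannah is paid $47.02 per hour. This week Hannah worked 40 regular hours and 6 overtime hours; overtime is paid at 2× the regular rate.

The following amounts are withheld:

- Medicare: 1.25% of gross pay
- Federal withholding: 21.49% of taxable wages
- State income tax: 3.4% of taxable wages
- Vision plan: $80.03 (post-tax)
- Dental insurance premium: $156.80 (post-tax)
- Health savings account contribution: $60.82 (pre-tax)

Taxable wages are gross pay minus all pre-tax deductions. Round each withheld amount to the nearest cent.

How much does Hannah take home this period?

Regular pay: 40 × $47.02 = $1,880.80
Overtime pay: 6 × $47.02 × 2 = $564.24
Gross pay = $1,880.80 + $564.24 = $2,445.04
Health savings account contribution: $60.82
Taxable wages = $2,445.04 − $60.82 = $2,384.22
State income tax: $2,384.22 × 0.034 = $81.06
Federal withholding: $2,384.22 × 0.2149 = $512.37
Medicare: $2,445.04 × 0.0125 = $30.56
Vision plan: $80.03
Dental insurance premium: $156.80
Total deductions = $60.82 + $81.06 + $512.37 + $30.56 + $80.03 + $156.80 = $921.64
Net pay = $2,445.04 − $921.64 = $1,523.40

$1,523.40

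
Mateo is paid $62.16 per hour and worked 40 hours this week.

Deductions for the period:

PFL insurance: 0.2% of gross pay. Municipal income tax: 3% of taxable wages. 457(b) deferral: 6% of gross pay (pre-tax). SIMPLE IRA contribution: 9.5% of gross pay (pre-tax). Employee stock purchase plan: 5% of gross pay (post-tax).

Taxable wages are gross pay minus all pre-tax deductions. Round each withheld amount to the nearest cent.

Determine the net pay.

$1,908.69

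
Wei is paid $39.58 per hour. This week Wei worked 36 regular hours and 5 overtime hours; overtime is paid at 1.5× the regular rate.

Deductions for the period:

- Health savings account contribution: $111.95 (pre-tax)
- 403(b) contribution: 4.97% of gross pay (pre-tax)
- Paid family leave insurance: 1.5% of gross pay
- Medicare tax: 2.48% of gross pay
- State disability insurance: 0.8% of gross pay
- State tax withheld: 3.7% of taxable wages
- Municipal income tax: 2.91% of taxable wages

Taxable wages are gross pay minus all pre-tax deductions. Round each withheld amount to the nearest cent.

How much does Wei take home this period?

$1,341.16

Regular pay: 36 × $39.58 = $1,424.88
Overtime pay: 5 × $39.58 × 1.5 = $296.85
Gross pay = $1,424.88 + $296.85 = $1,721.73
403(b) contribution: $1,721.73 × 0.0497 = $85.57
Health savings account contribution: $111.95
Pre-tax total = $85.57 + $111.95 = $197.52
Taxable wages = $1,721.73 − $197.52 = $1,524.21
Municipal income tax: $1,524.21 × 0.0291 = $44.35
State tax withheld: $1,524.21 × 0.037 = $56.40
State disability insurance: $1,721.73 × 0.008 = $13.77
Paid family leave insurance: $1,721.73 × 0.015 = $25.83
Medicare tax: $1,721.73 × 0.0248 = $42.70
Total deductions = $85.57 + $111.95 + $44.35 + $56.40 + $13.77 + $25.83 + $42.70 = $380.57
Net pay = $1,721.73 − $380.57 = $1,341.16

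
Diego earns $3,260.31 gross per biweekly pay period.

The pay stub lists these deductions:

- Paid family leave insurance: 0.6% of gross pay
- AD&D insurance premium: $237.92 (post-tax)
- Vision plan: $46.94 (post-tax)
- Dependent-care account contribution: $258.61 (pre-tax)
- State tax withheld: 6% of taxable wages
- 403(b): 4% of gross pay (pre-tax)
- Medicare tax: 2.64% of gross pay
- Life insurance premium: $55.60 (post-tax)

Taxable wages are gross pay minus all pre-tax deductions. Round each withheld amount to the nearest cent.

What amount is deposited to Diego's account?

403(b): $3,260.31 × 0.04 = $130.41
Dependent-care account contribution: $258.61
Pre-tax total = $130.41 + $258.61 = $389.02
Taxable wages = $3,260.31 − $389.02 = $2,871.29
State tax withheld: $2,871.29 × 0.06 = $172.28
Medicare tax: $3,260.31 × 0.0264 = $86.07
Paid family leave insurance: $3,260.31 × 0.006 = $19.56
Vision plan: $46.94
Life insurance premium: $55.60
AD&D insurance premium: $237.92
Total deductions = $130.41 + $258.61 + $172.28 + $86.07 + $19.56 + $46.94 + $55.60 + $237.92 = $1,007.39
Net pay = $3,260.31 − $1,007.39 = $2,252.92

$2,252.92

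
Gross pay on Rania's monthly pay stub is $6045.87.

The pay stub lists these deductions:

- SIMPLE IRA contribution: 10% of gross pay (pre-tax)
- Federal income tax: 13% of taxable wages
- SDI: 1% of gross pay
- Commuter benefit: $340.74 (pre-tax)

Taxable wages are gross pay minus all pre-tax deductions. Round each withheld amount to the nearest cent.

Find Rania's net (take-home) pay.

Commuter benefit: $340.74
SIMPLE IRA contribution: $6045.87 × 0.1 = $604.59
Pre-tax total = $340.74 + $604.59 = $945.33
Taxable wages = $6045.87 − $945.33 = $5100.54
Federal income tax: $5100.54 × 0.13 = $663.07
SDI: $6045.87 × 0.01 = $60.46
Total deductions = $340.74 + $604.59 + $663.07 + $60.46 = $1668.86
Net pay = $6045.87 − $1668.86 = $4377.01

$4377.01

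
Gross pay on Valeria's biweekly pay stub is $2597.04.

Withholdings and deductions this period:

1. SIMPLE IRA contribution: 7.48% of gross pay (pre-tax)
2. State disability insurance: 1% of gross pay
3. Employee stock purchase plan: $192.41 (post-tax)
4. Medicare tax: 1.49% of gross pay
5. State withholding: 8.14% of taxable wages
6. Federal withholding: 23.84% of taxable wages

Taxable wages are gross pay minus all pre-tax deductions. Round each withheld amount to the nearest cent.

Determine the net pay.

$1377.29

SIMPLE IRA contribution: $2597.04 × 0.0748 = $194.26
Taxable wages = $2597.04 − $194.26 = $2402.78
Federal withholding: $2402.78 × 0.2384 = $572.82
State withholding: $2402.78 × 0.0814 = $195.59
State disability insurance: $2597.04 × 0.01 = $25.97
Medicare tax: $2597.04 × 0.0149 = $38.70
Employee stock purchase plan: $192.41
Total deductions = $194.26 + $572.82 + $195.59 + $25.97 + $38.70 + $192.41 = $1219.75
Net pay = $2597.04 − $1219.75 = $1377.29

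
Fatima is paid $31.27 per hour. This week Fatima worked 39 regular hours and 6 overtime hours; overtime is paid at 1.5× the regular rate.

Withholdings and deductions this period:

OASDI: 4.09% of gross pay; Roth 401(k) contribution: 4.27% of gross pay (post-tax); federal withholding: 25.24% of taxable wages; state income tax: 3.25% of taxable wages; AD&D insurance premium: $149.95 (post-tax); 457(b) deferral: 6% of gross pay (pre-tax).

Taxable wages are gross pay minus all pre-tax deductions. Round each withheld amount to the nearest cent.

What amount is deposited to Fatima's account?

$733.51

Regular pay: 39 × $31.27 = $1219.53
Overtime pay: 6 × $31.27 × 1.5 = $281.43
Gross pay = $1219.53 + $281.43 = $1500.96
457(b) deferral: $1500.96 × 0.06 = $90.06
Taxable wages = $1500.96 − $90.06 = $1410.90
State income tax: $1410.90 × 0.0325 = $45.85
Federal withholding: $1410.90 × 0.2524 = $356.11
OASDI: $1500.96 × 0.0409 = $61.39
AD&D insurance premium: $149.95
Roth 401(k) contribution: $1500.96 × 0.0427 = $64.09
Total deductions = $90.06 + $45.85 + $356.11 + $61.39 + $149.95 + $64.09 = $767.45
Net pay = $1500.96 − $767.45 = $733.51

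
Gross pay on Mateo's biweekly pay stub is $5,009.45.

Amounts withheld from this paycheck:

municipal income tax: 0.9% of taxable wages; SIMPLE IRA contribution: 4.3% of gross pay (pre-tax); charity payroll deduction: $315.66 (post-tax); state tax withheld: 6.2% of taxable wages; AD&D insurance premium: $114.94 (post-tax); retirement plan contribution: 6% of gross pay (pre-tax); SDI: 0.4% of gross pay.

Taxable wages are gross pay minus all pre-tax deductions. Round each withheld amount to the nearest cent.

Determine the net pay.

SIMPLE IRA contribution: $5,009.45 × 0.043 = $215.41
Retirement plan contribution: $5,009.45 × 0.06 = $300.57
Pre-tax total = $215.41 + $300.57 = $515.98
Taxable wages = $5,009.45 − $515.98 = $4,493.47
State tax withheld: $4,493.47 × 0.062 = $278.60
Municipal income tax: $4,493.47 × 0.009 = $40.44
SDI: $5,009.45 × 0.004 = $20.04
AD&D insurance premium: $114.94
Charity payroll deduction: $315.66
Total deductions = $215.41 + $300.57 + $278.60 + $40.44 + $20.04 + $114.94 + $315.66 = $1,285.66
Net pay = $5,009.45 − $1,285.66 = $3,723.79

$3,723.79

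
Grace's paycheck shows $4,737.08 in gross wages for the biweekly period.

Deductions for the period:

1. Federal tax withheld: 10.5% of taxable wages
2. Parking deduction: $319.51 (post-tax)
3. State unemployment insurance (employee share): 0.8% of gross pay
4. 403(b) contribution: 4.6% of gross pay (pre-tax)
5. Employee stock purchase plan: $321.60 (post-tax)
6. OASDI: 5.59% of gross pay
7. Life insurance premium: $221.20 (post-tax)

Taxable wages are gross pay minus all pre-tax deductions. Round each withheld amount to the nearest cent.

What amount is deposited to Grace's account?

403(b) contribution: $4,737.08 × 0.046 = $217.91
Taxable wages = $4,737.08 − $217.91 = $4,519.17
Federal tax withheld: $4,519.17 × 0.105 = $474.51
OASDI: $4,737.08 × 0.0559 = $264.80
State unemployment insurance (employee share): $4,737.08 × 0.008 = $37.90
Parking deduction: $319.51
Life insurance premium: $221.20
Employee stock purchase plan: $321.60
Total deductions = $217.91 + $474.51 + $264.80 + $37.90 + $319.51 + $221.20 + $321.60 = $1,857.43
Net pay = $4,737.08 − $1,857.43 = $2,879.65

$2,879.65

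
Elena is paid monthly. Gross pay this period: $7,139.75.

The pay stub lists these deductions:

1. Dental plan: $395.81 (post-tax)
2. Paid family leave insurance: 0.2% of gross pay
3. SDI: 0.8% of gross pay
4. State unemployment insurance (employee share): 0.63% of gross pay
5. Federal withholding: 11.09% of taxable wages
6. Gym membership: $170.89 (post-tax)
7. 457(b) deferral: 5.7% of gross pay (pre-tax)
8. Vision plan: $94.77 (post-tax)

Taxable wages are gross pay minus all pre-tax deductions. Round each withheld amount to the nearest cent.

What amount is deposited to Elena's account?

$5,208.26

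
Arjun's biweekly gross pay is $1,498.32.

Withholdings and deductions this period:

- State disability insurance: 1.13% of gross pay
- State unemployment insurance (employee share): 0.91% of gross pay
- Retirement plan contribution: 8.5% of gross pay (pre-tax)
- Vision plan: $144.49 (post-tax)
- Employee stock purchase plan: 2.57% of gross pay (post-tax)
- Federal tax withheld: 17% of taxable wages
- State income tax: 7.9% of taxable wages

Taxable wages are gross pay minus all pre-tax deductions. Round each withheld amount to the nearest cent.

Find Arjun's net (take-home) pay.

Retirement plan contribution: $1,498.32 × 0.085 = $127.36
Taxable wages = $1,498.32 − $127.36 = $1,370.96
Federal tax withheld: $1,370.96 × 0.17 = $233.06
State income tax: $1,370.96 × 0.079 = $108.31
State unemployment insurance (employee share): $1,498.32 × 0.0091 = $13.63
State disability insurance: $1,498.32 × 0.0113 = $16.93
Employee stock purchase plan: $1,498.32 × 0.0257 = $38.51
Vision plan: $144.49
Total deductions = $127.36 + $233.06 + $108.31 + $13.63 + $16.93 + $38.51 + $144.49 = $682.29
Net pay = $1,498.32 − $682.29 = $816.03

$816.03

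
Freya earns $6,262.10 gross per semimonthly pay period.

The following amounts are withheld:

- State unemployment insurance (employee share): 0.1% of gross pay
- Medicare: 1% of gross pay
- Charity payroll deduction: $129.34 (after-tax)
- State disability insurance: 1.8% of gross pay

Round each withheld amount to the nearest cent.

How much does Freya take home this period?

$5,951.16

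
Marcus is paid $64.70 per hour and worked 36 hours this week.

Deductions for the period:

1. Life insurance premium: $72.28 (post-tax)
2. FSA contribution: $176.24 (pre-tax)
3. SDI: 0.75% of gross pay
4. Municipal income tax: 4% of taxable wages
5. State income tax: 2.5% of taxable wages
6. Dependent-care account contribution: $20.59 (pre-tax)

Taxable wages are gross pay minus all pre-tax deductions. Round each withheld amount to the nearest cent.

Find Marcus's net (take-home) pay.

$1,904.02

Gross pay: 36 × $64.70 = $2,329.20
FSA contribution: $176.24
Dependent-care account contribution: $20.59
Pre-tax total = $176.24 + $20.59 = $196.83
Taxable wages = $2,329.20 − $196.83 = $2,132.37
Municipal income tax: $2,132.37 × 0.04 = $85.29
State income tax: $2,132.37 × 0.025 = $53.31
SDI: $2,329.20 × 0.0075 = $17.47
Life insurance premium: $72.28
Total deductions = $176.24 + $20.59 + $85.29 + $53.31 + $17.47 + $72.28 = $425.18
Net pay = $2,329.20 − $425.18 = $1,904.02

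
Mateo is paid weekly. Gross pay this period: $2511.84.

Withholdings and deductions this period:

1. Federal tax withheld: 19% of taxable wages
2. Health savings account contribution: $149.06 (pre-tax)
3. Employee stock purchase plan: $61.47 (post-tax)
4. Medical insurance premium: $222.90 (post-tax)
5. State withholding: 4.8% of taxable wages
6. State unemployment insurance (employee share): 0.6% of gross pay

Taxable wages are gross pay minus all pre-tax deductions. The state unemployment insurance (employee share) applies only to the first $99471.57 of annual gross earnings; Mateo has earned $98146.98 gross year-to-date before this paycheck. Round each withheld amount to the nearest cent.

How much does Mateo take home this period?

$1508.12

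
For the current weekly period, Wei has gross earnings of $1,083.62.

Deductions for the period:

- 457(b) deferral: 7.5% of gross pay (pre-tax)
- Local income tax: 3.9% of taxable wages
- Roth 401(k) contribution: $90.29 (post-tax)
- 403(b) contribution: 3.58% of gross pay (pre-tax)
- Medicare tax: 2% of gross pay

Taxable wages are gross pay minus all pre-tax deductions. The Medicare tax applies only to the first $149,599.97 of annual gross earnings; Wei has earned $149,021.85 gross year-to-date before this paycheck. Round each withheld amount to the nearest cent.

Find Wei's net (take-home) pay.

$824.13

403(b) contribution: $1,083.62 × 0.0358 = $38.79
457(b) deferral: $1,083.62 × 0.075 = $81.27
Pre-tax total = $38.79 + $81.27 = $120.06
Taxable wages = $1,083.62 − $120.06 = $963.56
Local income tax: $963.56 × 0.039 = $37.58
Medicare tax: only $149,599.97 − $149,021.85 = $578.12 of this check is subject → $578.12 × 0.02 = $11.56
Roth 401(k) contribution: $90.29
Total deductions = $38.79 + $81.27 + $37.58 + $11.56 + $90.29 = $259.49
Net pay = $1,083.62 − $259.49 = $824.13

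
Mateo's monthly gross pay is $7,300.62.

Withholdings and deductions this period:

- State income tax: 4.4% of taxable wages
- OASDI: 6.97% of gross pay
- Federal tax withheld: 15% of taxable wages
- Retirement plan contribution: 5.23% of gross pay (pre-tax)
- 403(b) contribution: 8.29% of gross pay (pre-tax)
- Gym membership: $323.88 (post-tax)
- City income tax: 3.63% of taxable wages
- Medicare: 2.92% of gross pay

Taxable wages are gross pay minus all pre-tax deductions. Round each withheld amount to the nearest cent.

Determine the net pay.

403(b) contribution: $7,300.62 × 0.0829 = $605.22
Retirement plan contribution: $7,300.62 × 0.0523 = $381.82
Pre-tax total = $605.22 + $381.82 = $987.04
Taxable wages = $7,300.62 − $987.04 = $6,313.58
City income tax: $6,313.58 × 0.0363 = $229.18
Federal tax withheld: $6,313.58 × 0.15 = $947.04
State income tax: $6,313.58 × 0.044 = $277.80
OASDI: $7,300.62 × 0.0697 = $508.85
Medicare: $7,300.62 × 0.0292 = $213.18
Gym membership: $323.88
Total deductions = $605.22 + $381.82 + $229.18 + $947.04 + $277.80 + $508.85 + $213.18 + $323.88 = $3,486.97
Net pay = $7,300.62 − $3,486.97 = $3,813.65

$3,813.65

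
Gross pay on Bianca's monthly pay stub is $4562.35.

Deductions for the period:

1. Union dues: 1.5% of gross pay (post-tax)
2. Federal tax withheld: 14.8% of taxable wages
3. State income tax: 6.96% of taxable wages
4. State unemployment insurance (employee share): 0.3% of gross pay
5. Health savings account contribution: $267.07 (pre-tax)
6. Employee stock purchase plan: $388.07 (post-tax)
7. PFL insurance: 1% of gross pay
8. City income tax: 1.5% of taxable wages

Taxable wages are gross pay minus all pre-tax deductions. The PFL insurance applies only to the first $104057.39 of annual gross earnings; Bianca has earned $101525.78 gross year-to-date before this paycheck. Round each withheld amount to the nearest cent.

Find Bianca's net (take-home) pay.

$2800.68

Health savings account contribution: $267.07
Taxable wages = $4562.35 − $267.07 = $4295.28
City income tax: $4295.28 × 0.015 = $64.43
State income tax: $4295.28 × 0.0696 = $298.95
Federal tax withheld: $4295.28 × 0.148 = $635.70
PFL insurance: only $104057.39 − $101525.78 = $2531.61 of this check is subject → $2531.61 × 0.01 = $25.32
State unemployment insurance (employee share): $4562.35 × 0.003 = $13.69
Union dues: $4562.35 × 0.015 = $68.44
Employee stock purchase plan: $388.07
Total deductions = $267.07 + $64.43 + $298.95 + $635.70 + $25.32 + $13.69 + $68.44 + $388.07 = $1761.67
Net pay = $4562.35 − $1761.67 = $2800.68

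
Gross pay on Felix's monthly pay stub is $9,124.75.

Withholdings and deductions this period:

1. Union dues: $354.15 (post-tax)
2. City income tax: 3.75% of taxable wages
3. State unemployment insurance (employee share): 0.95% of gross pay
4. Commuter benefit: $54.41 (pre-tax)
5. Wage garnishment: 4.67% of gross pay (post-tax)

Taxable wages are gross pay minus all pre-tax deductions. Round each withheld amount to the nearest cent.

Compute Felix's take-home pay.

$7,863.23

Commuter benefit: $54.41
Taxable wages = $9,124.75 − $54.41 = $9,070.34
City income tax: $9,070.34 × 0.0375 = $340.14
State unemployment insurance (employee share): $9,124.75 × 0.0095 = $86.69
Union dues: $354.15
Wage garnishment: $9,124.75 × 0.0467 = $426.13
Total deductions = $54.41 + $340.14 + $86.69 + $354.15 + $426.13 = $1,261.52
Net pay = $9,124.75 − $1,261.52 = $7,863.23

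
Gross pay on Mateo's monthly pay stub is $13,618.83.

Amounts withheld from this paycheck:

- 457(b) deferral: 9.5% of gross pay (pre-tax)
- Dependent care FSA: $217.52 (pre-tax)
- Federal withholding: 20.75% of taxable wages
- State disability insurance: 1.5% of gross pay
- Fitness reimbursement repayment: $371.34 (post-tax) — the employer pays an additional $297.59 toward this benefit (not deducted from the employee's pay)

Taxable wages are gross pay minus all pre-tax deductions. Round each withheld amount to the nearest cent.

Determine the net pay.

457(b) deferral: $13,618.83 × 0.095 = $1,293.79
Dependent care FSA: $217.52
Pre-tax total = $1,293.79 + $217.52 = $1,511.31
Taxable wages = $13,618.83 − $1,511.31 = $12,107.52
Federal withholding: $12,107.52 × 0.2075 = $2,512.31
State disability insurance: $13,618.83 × 0.015 = $204.28
Fitness reimbursement repayment: $371.34
(Employer's $297.59 toward fitness reimbursement repayment is not withheld from the employee.)
Total deductions = $1,293.79 + $217.52 + $2,512.31 + $204.28 + $371.34 = $4,599.24
Net pay = $13,618.83 − $4,599.24 = $9,019.59

$9,019.59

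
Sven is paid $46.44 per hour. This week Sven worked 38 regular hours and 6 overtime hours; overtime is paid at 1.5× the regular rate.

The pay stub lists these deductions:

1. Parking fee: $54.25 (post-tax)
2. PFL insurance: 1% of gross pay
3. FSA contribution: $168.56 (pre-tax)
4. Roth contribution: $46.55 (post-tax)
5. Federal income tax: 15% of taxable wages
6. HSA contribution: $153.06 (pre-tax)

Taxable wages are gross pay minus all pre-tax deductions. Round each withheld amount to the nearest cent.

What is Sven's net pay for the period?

$1459.27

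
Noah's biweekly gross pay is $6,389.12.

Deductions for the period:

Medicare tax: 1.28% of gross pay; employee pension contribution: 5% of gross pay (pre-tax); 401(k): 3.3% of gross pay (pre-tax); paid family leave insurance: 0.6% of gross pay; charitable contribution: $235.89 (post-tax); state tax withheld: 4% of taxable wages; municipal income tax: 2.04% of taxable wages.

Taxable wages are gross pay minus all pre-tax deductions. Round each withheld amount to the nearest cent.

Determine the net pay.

$5,148.95

401(k): $6,389.12 × 0.033 = $210.84
Employee pension contribution: $6,389.12 × 0.05 = $319.46
Pre-tax total = $210.84 + $319.46 = $530.30
Taxable wages = $6,389.12 − $530.30 = $5,858.82
Municipal income tax: $5,858.82 × 0.0204 = $119.52
State tax withheld: $5,858.82 × 0.04 = $234.35
Paid family leave insurance: $6,389.12 × 0.006 = $38.33
Medicare tax: $6,389.12 × 0.0128 = $81.78
Charitable contribution: $235.89
Total deductions = $210.84 + $319.46 + $119.52 + $234.35 + $38.33 + $81.78 + $235.89 = $1,240.17
Net pay = $6,389.12 − $1,240.17 = $5,148.95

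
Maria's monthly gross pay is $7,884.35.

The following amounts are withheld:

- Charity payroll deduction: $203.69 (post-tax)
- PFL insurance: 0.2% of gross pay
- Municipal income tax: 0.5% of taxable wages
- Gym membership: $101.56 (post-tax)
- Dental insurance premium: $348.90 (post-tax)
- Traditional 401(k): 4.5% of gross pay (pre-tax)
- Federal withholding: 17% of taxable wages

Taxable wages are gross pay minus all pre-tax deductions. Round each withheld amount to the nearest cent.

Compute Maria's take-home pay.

$5,541.96

Traditional 401(k): $7,884.35 × 0.045 = $354.80
Taxable wages = $7,884.35 − $354.80 = $7,529.55
Federal withholding: $7,529.55 × 0.17 = $1,280.02
Municipal income tax: $7,529.55 × 0.005 = $37.65
PFL insurance: $7,884.35 × 0.002 = $15.77
Charity payroll deduction: $203.69
Gym membership: $101.56
Dental insurance premium: $348.90
Total deductions = $354.80 + $1,280.02 + $37.65 + $15.77 + $203.69 + $101.56 + $348.90 = $2,342.39
Net pay = $7,884.35 − $2,342.39 = $5,541.96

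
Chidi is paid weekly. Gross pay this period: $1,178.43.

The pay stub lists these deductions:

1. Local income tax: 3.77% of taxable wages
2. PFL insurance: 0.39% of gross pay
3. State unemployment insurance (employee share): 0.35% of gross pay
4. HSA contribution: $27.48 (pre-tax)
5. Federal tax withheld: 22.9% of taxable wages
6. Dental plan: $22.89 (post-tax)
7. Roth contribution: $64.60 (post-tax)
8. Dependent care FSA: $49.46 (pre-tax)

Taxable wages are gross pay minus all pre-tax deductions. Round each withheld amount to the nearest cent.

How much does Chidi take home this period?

Dependent care FSA: $49.46
HSA contribution: $27.48
Pre-tax total = $49.46 + $27.48 = $76.94
Taxable wages = $1,178.43 − $76.94 = $1,101.49
Local income tax: $1,101.49 × 0.0377 = $41.53
Federal tax withheld: $1,101.49 × 0.229 = $252.24
State unemployment insurance (employee share): $1,178.43 × 0.0035 = $4.12
PFL insurance: $1,178.43 × 0.0039 = $4.60
Dental plan: $22.89
Roth contribution: $64.60
Total deductions = $49.46 + $27.48 + $41.53 + $252.24 + $4.12 + $4.60 + $22.89 + $64.60 = $466.92
Net pay = $1,178.43 − $466.92 = $711.51

$711.51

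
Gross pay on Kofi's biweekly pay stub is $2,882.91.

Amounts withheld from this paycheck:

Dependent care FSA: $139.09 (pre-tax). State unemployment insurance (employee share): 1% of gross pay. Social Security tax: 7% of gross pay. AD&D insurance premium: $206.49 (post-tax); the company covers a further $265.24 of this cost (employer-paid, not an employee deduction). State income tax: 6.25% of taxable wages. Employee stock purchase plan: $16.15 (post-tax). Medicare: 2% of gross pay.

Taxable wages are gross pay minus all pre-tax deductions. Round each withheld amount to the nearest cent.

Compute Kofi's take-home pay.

Dependent care FSA: $139.09
Taxable wages = $2,882.91 − $139.09 = $2,743.82
State income tax: $2,743.82 × 0.0625 = $171.49
State unemployment insurance (employee share): $2,882.91 × 0.01 = $28.83
Social Security tax: $2,882.91 × 0.07 = $201.80
Medicare: $2,882.91 × 0.02 = $57.66
AD&D insurance premium: $206.49
Employee stock purchase plan: $16.15
(Employer's $265.24 toward AD&D insurance premium is not withheld from the employee.)
Total deductions = $139.09 + $171.49 + $28.83 + $201.80 + $57.66 + $206.49 + $16.15 = $821.51
Net pay = $2,882.91 − $821.51 = $2,061.40

$2,061.40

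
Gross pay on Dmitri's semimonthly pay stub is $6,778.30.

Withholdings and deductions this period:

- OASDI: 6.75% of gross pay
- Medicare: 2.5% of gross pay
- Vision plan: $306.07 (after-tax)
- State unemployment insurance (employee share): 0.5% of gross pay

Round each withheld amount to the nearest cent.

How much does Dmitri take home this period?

OASDI: $6,778.30 × 0.0675 = $457.54
State unemployment insurance (employee share): $6,778.30 × 0.005 = $33.89
Medicare: $6,778.30 × 0.025 = $169.46
Vision plan: $306.07
Total deductions = $457.54 + $33.89 + $169.46 + $306.07 = $966.96
Net pay = $6,778.30 − $966.96 = $5,811.34

$5,811.34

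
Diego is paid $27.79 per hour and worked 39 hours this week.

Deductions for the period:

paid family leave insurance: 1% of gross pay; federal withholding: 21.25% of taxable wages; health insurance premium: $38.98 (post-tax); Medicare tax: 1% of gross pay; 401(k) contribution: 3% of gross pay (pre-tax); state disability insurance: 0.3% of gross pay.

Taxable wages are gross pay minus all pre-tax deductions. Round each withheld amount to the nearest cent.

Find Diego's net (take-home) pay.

Gross pay: 39 × $27.79 = $1083.81
401(k) contribution: $1083.81 × 0.03 = $32.51
Taxable wages = $1083.81 − $32.51 = $1051.30
Federal withholding: $1051.30 × 0.2125 = $223.40
State disability insurance: $1083.81 × 0.003 = $3.25
Paid family leave insurance: $1083.81 × 0.01 = $10.84
Medicare tax: $1083.81 × 0.01 = $10.84
Health insurance premium: $38.98
Total deductions = $32.51 + $223.40 + $3.25 + $10.84 + $10.84 + $38.98 = $319.82
Net pay = $1083.81 − $319.82 = $763.99

$763.99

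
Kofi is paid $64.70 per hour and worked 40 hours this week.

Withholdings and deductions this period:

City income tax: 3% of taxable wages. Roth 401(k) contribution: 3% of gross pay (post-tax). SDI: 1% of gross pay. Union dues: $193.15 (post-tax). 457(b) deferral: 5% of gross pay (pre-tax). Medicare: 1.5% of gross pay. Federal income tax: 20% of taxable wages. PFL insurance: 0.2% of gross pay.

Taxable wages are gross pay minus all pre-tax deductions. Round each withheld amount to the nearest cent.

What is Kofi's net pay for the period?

$1552.45

Gross pay: 40 × $64.70 = $2588.00
457(b) deferral: $2588.00 × 0.05 = $129.40
Taxable wages = $2588.00 − $129.40 = $2458.60
City income tax: $2458.60 × 0.03 = $73.76
Federal income tax: $2458.60 × 0.2 = $491.72
PFL insurance: $2588.00 × 0.002 = $5.18
SDI: $2588.00 × 0.01 = $25.88
Medicare: $2588.00 × 0.015 = $38.82
Roth 401(k) contribution: $2588.00 × 0.03 = $77.64
Union dues: $193.15
Total deductions = $129.40 + $73.76 + $491.72 + $5.18 + $25.88 + $38.82 + $77.64 + $193.15 = $1035.55
Net pay = $2588.00 − $1035.55 = $1552.45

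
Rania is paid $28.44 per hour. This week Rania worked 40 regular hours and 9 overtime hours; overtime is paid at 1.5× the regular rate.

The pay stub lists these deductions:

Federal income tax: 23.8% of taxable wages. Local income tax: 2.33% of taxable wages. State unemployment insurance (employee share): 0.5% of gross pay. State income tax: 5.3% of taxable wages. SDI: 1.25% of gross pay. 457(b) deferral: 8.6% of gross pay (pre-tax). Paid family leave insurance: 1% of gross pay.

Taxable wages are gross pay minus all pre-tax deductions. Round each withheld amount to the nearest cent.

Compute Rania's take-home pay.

Regular pay: 40 × $28.44 = $1,137.60
Overtime pay: 9 × $28.44 × 1.5 = $383.94
Gross pay = $1,137.60 + $383.94 = $1,521.54
457(b) deferral: $1,521.54 × 0.086 = $130.85
Taxable wages = $1,521.54 − $130.85 = $1,390.69
State income tax: $1,390.69 × 0.053 = $73.71
Local income tax: $1,390.69 × 0.0233 = $32.40
Federal income tax: $1,390.69 × 0.238 = $330.98
SDI: $1,521.54 × 0.0125 = $19.02
State unemployment insurance (employee share): $1,521.54 × 0.005 = $7.61
Paid family leave insurance: $1,521.54 × 0.01 = $15.22
Total deductions = $130.85 + $73.71 + $32.40 + $330.98 + $19.02 + $7.61 + $15.22 = $609.79
Net pay = $1,521.54 − $609.79 = $911.75

$911.75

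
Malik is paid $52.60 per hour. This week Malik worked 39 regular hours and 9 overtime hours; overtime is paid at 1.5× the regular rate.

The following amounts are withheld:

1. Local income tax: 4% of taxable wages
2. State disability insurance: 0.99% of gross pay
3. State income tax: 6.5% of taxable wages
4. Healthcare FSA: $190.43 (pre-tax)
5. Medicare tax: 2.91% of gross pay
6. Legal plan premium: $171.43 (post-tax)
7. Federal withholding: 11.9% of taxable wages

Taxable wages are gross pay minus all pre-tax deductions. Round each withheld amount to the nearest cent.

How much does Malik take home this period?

Regular pay: 39 × $52.60 = $2051.40
Overtime pay: 9 × $52.60 × 1.5 = $710.10
Gross pay = $2051.40 + $710.10 = $2761.50
Healthcare FSA: $190.43
Taxable wages = $2761.50 − $190.43 = $2571.07
State income tax: $2571.07 × 0.065 = $167.12
Local income tax: $2571.07 × 0.04 = $102.84
Federal withholding: $2571.07 × 0.119 = $305.96
State disability insurance: $2761.50 × 0.0099 = $27.34
Medicare tax: $2761.50 × 0.0291 = $80.36
Legal plan premium: $171.43
Total deductions = $190.43 + $167.12 + $102.84 + $305.96 + $27.34 + $80.36 + $171.43 = $1045.48
Net pay = $2761.50 − $1045.48 = $1716.02

$1716.02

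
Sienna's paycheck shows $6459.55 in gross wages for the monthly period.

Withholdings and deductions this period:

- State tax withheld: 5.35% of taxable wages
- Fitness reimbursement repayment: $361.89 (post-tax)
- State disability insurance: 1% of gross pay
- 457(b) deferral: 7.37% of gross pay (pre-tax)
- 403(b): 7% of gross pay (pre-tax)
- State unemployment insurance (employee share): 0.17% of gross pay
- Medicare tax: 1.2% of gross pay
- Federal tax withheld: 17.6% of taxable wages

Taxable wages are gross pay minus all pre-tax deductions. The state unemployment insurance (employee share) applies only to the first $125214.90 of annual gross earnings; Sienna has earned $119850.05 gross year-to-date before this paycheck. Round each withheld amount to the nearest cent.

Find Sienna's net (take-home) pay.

403(b): $6459.55 × 0.07 = $452.17
457(b) deferral: $6459.55 × 0.0737 = $476.07
Pre-tax total = $452.17 + $476.07 = $928.24
Taxable wages = $6459.55 − $928.24 = $5531.31
Federal tax withheld: $5531.31 × 0.176 = $973.51
State tax withheld: $5531.31 × 0.0535 = $295.93
Medicare tax: $6459.55 × 0.012 = $77.51
State unemployment insurance (employee share): only $125214.90 − $119850.05 = $5364.85 of this check is subject → $5364.85 × 0.0017 = $9.12
State disability insurance: $6459.55 × 0.01 = $64.60
Fitness reimbursement repayment: $361.89
Total deductions = $452.17 + $476.07 + $973.51 + $295.93 + $77.51 + $9.12 + $64.60 + $361.89 = $2710.80
Net pay = $6459.55 − $2710.80 = $3748.75

$3748.75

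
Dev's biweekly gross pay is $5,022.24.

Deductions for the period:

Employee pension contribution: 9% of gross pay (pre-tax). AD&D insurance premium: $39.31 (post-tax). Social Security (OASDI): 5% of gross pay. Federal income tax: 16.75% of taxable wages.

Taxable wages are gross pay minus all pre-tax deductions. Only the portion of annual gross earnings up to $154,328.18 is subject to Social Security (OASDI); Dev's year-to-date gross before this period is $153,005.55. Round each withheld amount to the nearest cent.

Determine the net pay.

Employee pension contribution: $5,022.24 × 0.09 = $452.00
Taxable wages = $5,022.24 − $452.00 = $4,570.24
Federal income tax: $4,570.24 × 0.1675 = $765.52
Social Security (OASDI): only $154,328.18 − $153,005.55 = $1,322.63 of this check is subject → $1,322.63 × 0.05 = $66.13
AD&D insurance premium: $39.31
Total deductions = $452.00 + $765.52 + $66.13 + $39.31 = $1,322.96
Net pay = $5,022.24 − $1,322.96 = $3,699.28

$3,699.28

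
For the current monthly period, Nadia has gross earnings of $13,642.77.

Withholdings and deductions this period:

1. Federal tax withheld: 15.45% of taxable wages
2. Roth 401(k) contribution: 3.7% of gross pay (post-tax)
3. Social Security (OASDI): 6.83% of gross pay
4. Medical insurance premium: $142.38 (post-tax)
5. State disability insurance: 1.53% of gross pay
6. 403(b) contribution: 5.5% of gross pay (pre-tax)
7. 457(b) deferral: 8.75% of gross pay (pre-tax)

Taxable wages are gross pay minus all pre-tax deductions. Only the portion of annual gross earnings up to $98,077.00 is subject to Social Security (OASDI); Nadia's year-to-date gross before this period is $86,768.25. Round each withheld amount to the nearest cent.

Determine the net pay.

$8,262.95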